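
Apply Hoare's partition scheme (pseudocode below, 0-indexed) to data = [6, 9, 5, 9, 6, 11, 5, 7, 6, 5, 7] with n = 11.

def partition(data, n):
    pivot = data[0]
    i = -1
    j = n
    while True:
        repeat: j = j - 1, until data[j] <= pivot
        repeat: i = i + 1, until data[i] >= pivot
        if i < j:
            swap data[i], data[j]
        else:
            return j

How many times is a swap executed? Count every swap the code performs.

3

pivot = data[0] = 6; i = -1, j = 11
j→9 (data[9]=5≤6), i→0 (data[0]=6≥6); i<j, swap → [5, 9, 5, 9, 6, 11, 5, 7, 6, 6, 7]
j→8 (data[8]=6≤6), i→1 (data[1]=9≥6); i<j, swap → [5, 6, 5, 9, 6, 11, 5, 7, 9, 6, 7]
j→6 (data[6]=5≤6), i→3 (data[3]=9≥6); i<j, swap → [5, 6, 5, 5, 6, 11, 9, 7, 9, 6, 7]
j→4, i→4; i≥j, return j=4. data = [5, 6, 5, 5, 6, 11, 9, 7, 9, 6, 7]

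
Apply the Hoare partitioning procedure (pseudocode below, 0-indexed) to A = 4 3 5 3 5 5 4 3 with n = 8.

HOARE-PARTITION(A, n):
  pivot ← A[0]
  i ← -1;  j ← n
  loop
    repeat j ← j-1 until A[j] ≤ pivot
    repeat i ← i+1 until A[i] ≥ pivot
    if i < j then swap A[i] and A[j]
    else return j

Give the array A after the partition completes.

3 3 4 3 5 5 5 4

pivot = A[0] = 4; i = -1, j = 8
j→7 (A[7]=3≤4), i→0 (A[0]=4≥4); i<j, swap → 3 3 5 3 5 5 4 4
j→6 (A[6]=4≤4), i→2 (A[2]=5≥4); i<j, swap → 3 3 4 3 5 5 5 4
j→3, i→4; i≥j, return j=3. A = 3 3 4 3 5 5 5 4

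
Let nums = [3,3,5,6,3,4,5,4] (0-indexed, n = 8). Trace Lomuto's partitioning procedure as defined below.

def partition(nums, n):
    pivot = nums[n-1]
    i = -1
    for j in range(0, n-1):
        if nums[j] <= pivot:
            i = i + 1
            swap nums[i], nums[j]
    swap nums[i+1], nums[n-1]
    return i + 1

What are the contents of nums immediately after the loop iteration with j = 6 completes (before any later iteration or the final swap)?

pivot=4, i=-1
j=0: 3≤4, i=0, swap(0,0) ⇒ [3,3,5,6,3,4,5,4]
j=1: 3≤4, i=1, swap(1,1) ⇒ [3,3,5,6,3,4,5,4]
j=2: 5>4, skip
j=3: 6>4, skip
j=4: 3≤4, i=2, swap(2,4) ⇒ [3,3,3,6,5,4,5,4]
j=5: 4≤4, i=3, swap(3,5) ⇒ [3,3,3,4,5,6,5,4]
j=6: 5>4, skip
(after j=6) nums = [3,3,3,4,5,6,5,4]

[3,3,3,4,5,6,5,4]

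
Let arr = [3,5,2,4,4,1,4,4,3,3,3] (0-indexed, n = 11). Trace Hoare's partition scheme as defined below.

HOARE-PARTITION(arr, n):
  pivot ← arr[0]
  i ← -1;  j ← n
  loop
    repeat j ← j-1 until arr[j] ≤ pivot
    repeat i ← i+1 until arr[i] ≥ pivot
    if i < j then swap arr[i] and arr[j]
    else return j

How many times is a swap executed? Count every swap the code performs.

pivot = arr[0] = 3; i = -1, j = 11
j→10 (arr[10]=3≤3), i→0 (arr[0]=3≥3); i<j, swap → [3,5,2,4,4,1,4,4,3,3,3]
j→9 (arr[9]=3≤3), i→1 (arr[1]=5≥3); i<j, swap → [3,3,2,4,4,1,4,4,3,5,3]
j→8 (arr[8]=3≤3), i→3 (arr[3]=4≥3); i<j, swap → [3,3,2,3,4,1,4,4,4,5,3]
j→5 (arr[5]=1≤3), i→4 (arr[4]=4≥3); i<j, swap → [3,3,2,3,1,4,4,4,4,5,3]
j→4, i→5; i≥j, return j=4. arr = [3,3,2,3,1,4,4,4,4,5,3]

4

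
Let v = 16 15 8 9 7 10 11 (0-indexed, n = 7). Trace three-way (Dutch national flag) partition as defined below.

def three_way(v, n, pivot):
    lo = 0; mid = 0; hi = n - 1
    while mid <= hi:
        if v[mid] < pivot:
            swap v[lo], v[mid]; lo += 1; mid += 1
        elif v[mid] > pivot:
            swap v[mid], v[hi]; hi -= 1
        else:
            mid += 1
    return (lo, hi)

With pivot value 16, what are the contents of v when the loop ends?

pivot = 16; lo=0, mid=0, hi=6
v[mid]=16=16: mid=1
v[mid]=15<16: swap v[0],v[1]; lo=1,mid=2 → 15 16 8 9 7 10 11
v[mid]=8<16: swap v[1],v[2]; lo=2,mid=3 → 15 8 16 9 7 10 11
v[mid]=9<16: swap v[2],v[3]; lo=3,mid=4 → 15 8 9 16 7 10 11
v[mid]=7<16: swap v[3],v[4]; lo=4,mid=5 → 15 8 9 7 16 10 11
v[mid]=10<16: swap v[4],v[5]; lo=5,mid=6 → 15 8 9 7 10 16 11
v[mid]=11<16: swap v[5],v[6]; lo=6,mid=7 → 15 8 9 7 10 11 16
end: lo=6, hi=6; v = 15 8 9 7 10 11 16

15 8 9 7 10 11 16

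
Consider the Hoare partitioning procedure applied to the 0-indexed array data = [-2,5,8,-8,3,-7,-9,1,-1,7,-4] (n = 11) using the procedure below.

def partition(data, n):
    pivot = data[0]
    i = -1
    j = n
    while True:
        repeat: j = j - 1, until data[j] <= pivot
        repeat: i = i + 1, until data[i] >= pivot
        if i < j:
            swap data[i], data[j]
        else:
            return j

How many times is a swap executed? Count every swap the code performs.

pivot=-2
j stops at 10 (-4), i stops at 0 (-2); swap ⇒ [-4,5,8,-8,3,-7,-9,1,-1,7,-2]
j stops at 6 (-9), i stops at 1 (5); swap ⇒ [-4,-9,8,-8,3,-7,5,1,-1,7,-2]
j stops at 5 (-7), i stops at 2 (8); swap ⇒ [-4,-9,-7,-8,3,8,5,1,-1,7,-2]
j stops at 3, i stops at 4; i≥j ⇒ return 3. data=[-4,-9,-7,-8,3,8,5,1,-1,7,-2]

3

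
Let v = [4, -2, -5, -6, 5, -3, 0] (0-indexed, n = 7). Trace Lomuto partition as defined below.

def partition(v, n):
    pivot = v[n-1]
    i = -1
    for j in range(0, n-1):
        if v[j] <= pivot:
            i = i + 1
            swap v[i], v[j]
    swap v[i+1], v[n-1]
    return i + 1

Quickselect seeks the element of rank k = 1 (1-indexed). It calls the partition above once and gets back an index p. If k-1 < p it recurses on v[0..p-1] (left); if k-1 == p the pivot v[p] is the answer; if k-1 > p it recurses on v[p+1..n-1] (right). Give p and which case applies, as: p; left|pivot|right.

4; left

pivot = v[6] = 0; i = -1
j=0: v[0]=4 > 0 → no swap
j=1: v[1]=-2 ≤ 0 → i=0, swap v[0],v[1] → [-2, 4, -5, -6, 5, -3, 0]
j=2: v[2]=-5 ≤ 0 → i=1, swap v[1],v[2] → [-2, -5, 4, -6, 5, -3, 0]
j=3: v[3]=-6 ≤ 0 → i=2, swap v[2],v[3] → [-2, -5, -6, 4, 5, -3, 0]
j=4: v[4]=5 > 0 → no swap
j=5: v[5]=-3 ≤ 0 → i=3, swap v[3],v[5] → [-2, -5, -6, -3, 5, 4, 0]
final swap v[4],v[6] → [-2, -5, -6, -3, 0, 4, 5]; return 4
p = 4; k-1 = 0 < 4 ⇒ left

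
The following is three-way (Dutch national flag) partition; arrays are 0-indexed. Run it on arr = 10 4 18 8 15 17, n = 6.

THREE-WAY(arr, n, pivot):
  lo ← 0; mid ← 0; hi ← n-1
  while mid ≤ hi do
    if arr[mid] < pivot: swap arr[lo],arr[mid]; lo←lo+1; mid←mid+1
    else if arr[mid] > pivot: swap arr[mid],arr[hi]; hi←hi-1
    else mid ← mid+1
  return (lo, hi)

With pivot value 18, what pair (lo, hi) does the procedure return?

pivot = 18; lo=0, mid=0, hi=5
arr[mid]=10<18: swap arr[0],arr[0]; lo=1,mid=1 → 10 4 18 8 15 17
arr[mid]=4<18: swap arr[1],arr[1]; lo=2,mid=2 → 10 4 18 8 15 17
arr[mid]=18=18: mid=3
arr[mid]=8<18: swap arr[2],arr[3]; lo=3,mid=4 → 10 4 8 18 15 17
arr[mid]=15<18: swap arr[3],arr[4]; lo=4,mid=5 → 10 4 8 15 18 17
arr[mid]=17<18: swap arr[4],arr[5]; lo=5,mid=6 → 10 4 8 15 17 18
end: lo=5, hi=5; arr = 10 4 8 15 17 18

(5, 5)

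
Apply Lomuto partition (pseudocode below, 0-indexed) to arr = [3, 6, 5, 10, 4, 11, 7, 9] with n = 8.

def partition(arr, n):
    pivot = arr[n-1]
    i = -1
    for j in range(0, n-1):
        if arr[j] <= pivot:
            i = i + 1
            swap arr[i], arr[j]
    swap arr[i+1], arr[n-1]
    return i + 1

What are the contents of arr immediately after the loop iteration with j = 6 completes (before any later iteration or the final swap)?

[3, 6, 5, 4, 7, 11, 10, 9]

pivot = arr[7] = 9; i = -1
j=0: arr[0]=3 ≤ 9 → i=0, swap arr[0],arr[0] (no change) → [3, 6, 5, 10, 4, 11, 7, 9]
j=1: arr[1]=6 ≤ 9 → i=1, swap arr[1],arr[1] (no change) → [3, 6, 5, 10, 4, 11, 7, 9]
j=2: arr[2]=5 ≤ 9 → i=2, swap arr[2],arr[2] (no change) → [3, 6, 5, 10, 4, 11, 7, 9]
j=3: arr[3]=10 > 9 → no swap
j=4: arr[4]=4 ≤ 9 → i=3, swap arr[3],arr[4] → [3, 6, 5, 4, 10, 11, 7, 9]
j=5: arr[5]=11 > 9 → no swap
j=6: arr[6]=7 ≤ 9 → i=4, swap arr[4],arr[6] → [3, 6, 5, 4, 7, 11, 10, 9]
(after j=6) arr = [3, 6, 5, 4, 7, 11, 10, 9]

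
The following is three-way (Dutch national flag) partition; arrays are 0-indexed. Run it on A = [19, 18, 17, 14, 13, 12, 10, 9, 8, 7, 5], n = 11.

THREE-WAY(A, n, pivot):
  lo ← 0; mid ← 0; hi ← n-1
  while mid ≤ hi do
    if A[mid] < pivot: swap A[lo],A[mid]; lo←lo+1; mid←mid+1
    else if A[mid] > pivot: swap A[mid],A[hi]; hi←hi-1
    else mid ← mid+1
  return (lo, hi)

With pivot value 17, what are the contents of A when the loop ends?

pivot = 17; lo=0, mid=0, hi=10
A[mid]=19>17: swap A[0],A[10]; hi=9 → [5, 18, 17, 14, 13, 12, 10, 9, 8, 7, 19]
A[mid]=5<17: swap A[0],A[0]; lo=1,mid=1 → [5, 18, 17, 14, 13, 12, 10, 9, 8, 7, 19]
A[mid]=18>17: swap A[1],A[9]; hi=8 → [5, 7, 17, 14, 13, 12, 10, 9, 8, 18, 19]
A[mid]=7<17: swap A[1],A[1]; lo=2,mid=2 → [5, 7, 17, 14, 13, 12, 10, 9, 8, 18, 19]
A[mid]=17=17: mid=3
A[mid]=14<17: swap A[2],A[3]; lo=3,mid=4 → [5, 7, 14, 17, 13, 12, 10, 9, 8, 18, 19]
A[mid]=13<17: swap A[3],A[4]; lo=4,mid=5 → [5, 7, 14, 13, 17, 12, 10, 9, 8, 18, 19]
A[mid]=12<17: swap A[4],A[5]; lo=5,mid=6 → [5, 7, 14, 13, 12, 17, 10, 9, 8, 18, 19]
A[mid]=10<17: swap A[5],A[6]; lo=6,mid=7 → [5, 7, 14, 13, 12, 10, 17, 9, 8, 18, 19]
A[mid]=9<17: swap A[6],A[7]; lo=7,mid=8 → [5, 7, 14, 13, 12, 10, 9, 17, 8, 18, 19]
A[mid]=8<17: swap A[7],A[8]; lo=8,mid=9 → [5, 7, 14, 13, 12, 10, 9, 8, 17, 18, 19]
end: lo=8, hi=8; A = [5, 7, 14, 13, 12, 10, 9, 8, 17, 18, 19]

[5, 7, 14, 13, 12, 10, 9, 8, 17, 18, 19]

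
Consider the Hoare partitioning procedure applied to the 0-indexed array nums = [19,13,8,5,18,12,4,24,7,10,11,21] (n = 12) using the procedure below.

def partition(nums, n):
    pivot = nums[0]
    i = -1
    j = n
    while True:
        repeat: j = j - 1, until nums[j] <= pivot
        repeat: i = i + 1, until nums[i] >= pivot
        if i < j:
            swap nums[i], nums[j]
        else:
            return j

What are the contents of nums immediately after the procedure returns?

[11,13,8,5,18,12,4,10,7,24,19,21]

pivot=19
j stops at 10 (11), i stops at 0 (19); swap ⇒ [11,13,8,5,18,12,4,24,7,10,19,21]
j stops at 9 (10), i stops at 7 (24); swap ⇒ [11,13,8,5,18,12,4,10,7,24,19,21]
j stops at 8, i stops at 9; i≥j ⇒ return 8. nums=[11,13,8,5,18,12,4,10,7,24,19,21]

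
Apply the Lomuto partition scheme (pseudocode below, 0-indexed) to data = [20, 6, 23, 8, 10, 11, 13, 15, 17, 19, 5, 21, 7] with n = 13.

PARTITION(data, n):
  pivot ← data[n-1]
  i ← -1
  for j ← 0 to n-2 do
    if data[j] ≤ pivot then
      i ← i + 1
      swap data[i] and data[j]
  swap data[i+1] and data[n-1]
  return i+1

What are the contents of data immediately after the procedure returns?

pivot=7, i=-1
j=0: 20>7, skip
j=1: 6≤7, i=0, swap(0,1) ⇒ [6, 20, 23, 8, 10, 11, 13, 15, 17, 19, 5, 21, 7]
j=2: 23>7, skip
j=3: 8>7, skip
j=4: 10>7, skip
j=5: 11>7, skip
j=6: 13>7, skip
j=7: 15>7, skip
j=8: 17>7, skip
j=9: 19>7, skip
j=10: 5≤7, i=1, swap(1,10) ⇒ [6, 5, 23, 8, 10, 11, 13, 15, 17, 19, 20, 21, 7]
j=11: 21>7, skip
swap(2,12) ⇒ [6, 5, 7, 8, 10, 11, 13, 15, 17, 19, 20, 21, 23]; return 2

[6, 5, 7, 8, 10, 11, 13, 15, 17, 19, 20, 21, 23]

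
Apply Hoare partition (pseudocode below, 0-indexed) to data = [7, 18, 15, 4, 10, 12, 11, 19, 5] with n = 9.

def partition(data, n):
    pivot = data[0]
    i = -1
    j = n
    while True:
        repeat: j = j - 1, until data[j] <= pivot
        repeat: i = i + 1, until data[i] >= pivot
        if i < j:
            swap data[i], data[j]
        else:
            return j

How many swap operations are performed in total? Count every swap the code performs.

pivot=7
j stops at 8 (5), i stops at 0 (7); swap ⇒ [5, 18, 15, 4, 10, 12, 11, 19, 7]
j stops at 3 (4), i stops at 1 (18); swap ⇒ [5, 4, 15, 18, 10, 12, 11, 19, 7]
j stops at 1, i stops at 2; i≥j ⇒ return 1. data=[5, 4, 15, 18, 10, 12, 11, 19, 7]

2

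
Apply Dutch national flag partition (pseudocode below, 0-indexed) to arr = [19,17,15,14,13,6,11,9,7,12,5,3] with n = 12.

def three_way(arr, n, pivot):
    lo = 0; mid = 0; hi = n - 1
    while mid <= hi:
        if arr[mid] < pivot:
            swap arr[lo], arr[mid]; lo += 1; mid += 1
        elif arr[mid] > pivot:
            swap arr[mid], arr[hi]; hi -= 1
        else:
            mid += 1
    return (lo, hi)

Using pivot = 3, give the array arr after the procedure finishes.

pivot = 3; lo=0, mid=0, hi=11
arr[mid]=19>3: swap arr[0],arr[11]; hi=10 → [3,17,15,14,13,6,11,9,7,12,5,19]
arr[mid]=3=3: mid=1
arr[mid]=17>3: swap arr[1],arr[10]; hi=9 → [3,5,15,14,13,6,11,9,7,12,17,19]
arr[mid]=5>3: swap arr[1],arr[9]; hi=8 → [3,12,15,14,13,6,11,9,7,5,17,19]
arr[mid]=12>3: swap arr[1],arr[8]; hi=7 → [3,7,15,14,13,6,11,9,12,5,17,19]
arr[mid]=7>3: swap arr[1],arr[7]; hi=6 → [3,9,15,14,13,6,11,7,12,5,17,19]
arr[mid]=9>3: swap arr[1],arr[6]; hi=5 → [3,11,15,14,13,6,9,7,12,5,17,19]
arr[mid]=11>3: swap arr[1],arr[5]; hi=4 → [3,6,15,14,13,11,9,7,12,5,17,19]
arr[mid]=6>3: swap arr[1],arr[4]; hi=3 → [3,13,15,14,6,11,9,7,12,5,17,19]
arr[mid]=13>3: swap arr[1],arr[3]; hi=2 → [3,14,15,13,6,11,9,7,12,5,17,19]
arr[mid]=14>3: swap arr[1],arr[2]; hi=1 → [3,15,14,13,6,11,9,7,12,5,17,19]
arr[mid]=15>3: swap arr[1],arr[1]; hi=0 → [3,15,14,13,6,11,9,7,12,5,17,19]
end: lo=0, hi=0; arr = [3,15,14,13,6,11,9,7,12,5,17,19]

[3,15,14,13,6,11,9,7,12,5,17,19]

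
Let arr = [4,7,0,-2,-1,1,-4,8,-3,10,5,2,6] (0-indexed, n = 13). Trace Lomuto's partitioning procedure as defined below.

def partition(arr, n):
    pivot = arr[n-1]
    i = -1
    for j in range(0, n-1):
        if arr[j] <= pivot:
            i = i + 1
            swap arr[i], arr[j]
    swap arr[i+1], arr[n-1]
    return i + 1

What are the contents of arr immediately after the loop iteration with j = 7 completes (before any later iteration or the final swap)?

[4,0,-2,-1,1,-4,7,8,-3,10,5,2,6]

pivot = arr[12] = 6; i = -1
j=0: arr[0]=4 ≤ 6 → i=0, swap arr[0],arr[0] (no change) → [4,7,0,-2,-1,1,-4,8,-3,10,5,2,6]
j=1: arr[1]=7 > 6 → no swap
j=2: arr[2]=0 ≤ 6 → i=1, swap arr[1],arr[2] → [4,0,7,-2,-1,1,-4,8,-3,10,5,2,6]
j=3: arr[3]=-2 ≤ 6 → i=2, swap arr[2],arr[3] → [4,0,-2,7,-1,1,-4,8,-3,10,5,2,6]
j=4: arr[4]=-1 ≤ 6 → i=3, swap arr[3],arr[4] → [4,0,-2,-1,7,1,-4,8,-3,10,5,2,6]
j=5: arr[5]=1 ≤ 6 → i=4, swap arr[4],arr[5] → [4,0,-2,-1,1,7,-4,8,-3,10,5,2,6]
j=6: arr[6]=-4 ≤ 6 → i=5, swap arr[5],arr[6] → [4,0,-2,-1,1,-4,7,8,-3,10,5,2,6]
j=7: arr[7]=8 > 6 → no swap
(after j=7) arr = [4,0,-2,-1,1,-4,7,8,-3,10,5,2,6]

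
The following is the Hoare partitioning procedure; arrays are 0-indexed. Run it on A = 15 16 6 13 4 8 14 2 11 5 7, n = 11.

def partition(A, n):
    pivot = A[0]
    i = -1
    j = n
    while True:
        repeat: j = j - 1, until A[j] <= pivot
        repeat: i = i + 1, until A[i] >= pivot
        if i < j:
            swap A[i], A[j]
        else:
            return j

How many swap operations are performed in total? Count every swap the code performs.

2

pivot = A[0] = 15; i = -1, j = 11
j→10 (A[10]=7≤15), i→0 (A[0]=15≥15); i<j, swap → 7 16 6 13 4 8 14 2 11 5 15
j→9 (A[9]=5≤15), i→1 (A[1]=16≥15); i<j, swap → 7 5 6 13 4 8 14 2 11 16 15
j→8, i→9; i≥j, return j=8. A = 7 5 6 13 4 8 14 2 11 16 15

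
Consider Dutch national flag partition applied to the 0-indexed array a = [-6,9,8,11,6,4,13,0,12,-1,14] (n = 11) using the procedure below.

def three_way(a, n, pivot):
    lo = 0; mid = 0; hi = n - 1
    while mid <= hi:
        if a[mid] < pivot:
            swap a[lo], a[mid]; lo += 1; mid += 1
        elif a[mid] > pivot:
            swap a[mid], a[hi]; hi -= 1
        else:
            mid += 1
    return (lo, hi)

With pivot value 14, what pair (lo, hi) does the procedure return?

pivot = 14; lo=0, mid=0, hi=10
a[mid]=-6<14: swap a[0],a[0]; lo=1,mid=1 → [-6,9,8,11,6,4,13,0,12,-1,14]
a[mid]=9<14: swap a[1],a[1]; lo=2,mid=2 → [-6,9,8,11,6,4,13,0,12,-1,14]
a[mid]=8<14: swap a[2],a[2]; lo=3,mid=3 → [-6,9,8,11,6,4,13,0,12,-1,14]
a[mid]=11<14: swap a[3],a[3]; lo=4,mid=4 → [-6,9,8,11,6,4,13,0,12,-1,14]
a[mid]=6<14: swap a[4],a[4]; lo=5,mid=5 → [-6,9,8,11,6,4,13,0,12,-1,14]
a[mid]=4<14: swap a[5],a[5]; lo=6,mid=6 → [-6,9,8,11,6,4,13,0,12,-1,14]
a[mid]=13<14: swap a[6],a[6]; lo=7,mid=7 → [-6,9,8,11,6,4,13,0,12,-1,14]
a[mid]=0<14: swap a[7],a[7]; lo=8,mid=8 → [-6,9,8,11,6,4,13,0,12,-1,14]
a[mid]=12<14: swap a[8],a[8]; lo=9,mid=9 → [-6,9,8,11,6,4,13,0,12,-1,14]
a[mid]=-1<14: swap a[9],a[9]; lo=10,mid=10 → [-6,9,8,11,6,4,13,0,12,-1,14]
a[mid]=14=14: mid=11
end: lo=10, hi=10; a = [-6,9,8,11,6,4,13,0,12,-1,14]

(10, 10)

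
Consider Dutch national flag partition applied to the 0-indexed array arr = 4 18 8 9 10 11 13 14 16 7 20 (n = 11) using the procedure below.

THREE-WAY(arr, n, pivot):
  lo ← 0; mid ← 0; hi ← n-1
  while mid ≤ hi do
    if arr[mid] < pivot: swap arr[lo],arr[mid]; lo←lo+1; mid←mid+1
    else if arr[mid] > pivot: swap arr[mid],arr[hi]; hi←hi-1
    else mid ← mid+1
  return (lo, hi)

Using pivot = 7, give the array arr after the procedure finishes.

pivot = 7; lo=0, mid=0, hi=10
arr[mid]=4<7: swap arr[0],arr[0]; lo=1,mid=1 → 4 18 8 9 10 11 13 14 16 7 20
arr[mid]=18>7: swap arr[1],arr[10]; hi=9 → 4 20 8 9 10 11 13 14 16 7 18
arr[mid]=20>7: swap arr[1],arr[9]; hi=8 → 4 7 8 9 10 11 13 14 16 20 18
arr[mid]=7=7: mid=2
arr[mid]=8>7: swap arr[2],arr[8]; hi=7 → 4 7 16 9 10 11 13 14 8 20 18
arr[mid]=16>7: swap arr[2],arr[7]; hi=6 → 4 7 14 9 10 11 13 16 8 20 18
arr[mid]=14>7: swap arr[2],arr[6]; hi=5 → 4 7 13 9 10 11 14 16 8 20 18
arr[mid]=13>7: swap arr[2],arr[5]; hi=4 → 4 7 11 9 10 13 14 16 8 20 18
arr[mid]=11>7: swap arr[2],arr[4]; hi=3 → 4 7 10 9 11 13 14 16 8 20 18
arr[mid]=10>7: swap arr[2],arr[3]; hi=2 → 4 7 9 10 11 13 14 16 8 20 18
arr[mid]=9>7: swap arr[2],arr[2]; hi=1 → 4 7 9 10 11 13 14 16 8 20 18
end: lo=1, hi=1; arr = 4 7 9 10 11 13 14 16 8 20 18

4 7 9 10 11 13 14 16 8 20 18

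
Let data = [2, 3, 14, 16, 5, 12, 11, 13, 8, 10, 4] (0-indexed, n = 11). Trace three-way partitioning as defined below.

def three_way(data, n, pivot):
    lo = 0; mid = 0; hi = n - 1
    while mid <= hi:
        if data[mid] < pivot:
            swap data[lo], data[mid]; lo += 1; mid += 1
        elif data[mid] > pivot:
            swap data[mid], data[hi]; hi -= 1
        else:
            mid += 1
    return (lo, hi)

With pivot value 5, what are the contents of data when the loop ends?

pivot = 5; lo=0, mid=0, hi=10
data[mid]=2<5: swap data[0],data[0]; lo=1,mid=1 → [2, 3, 14, 16, 5, 12, 11, 13, 8, 10, 4]
data[mid]=3<5: swap data[1],data[1]; lo=2,mid=2 → [2, 3, 14, 16, 5, 12, 11, 13, 8, 10, 4]
data[mid]=14>5: swap data[2],data[10]; hi=9 → [2, 3, 4, 16, 5, 12, 11, 13, 8, 10, 14]
data[mid]=4<5: swap data[2],data[2]; lo=3,mid=3 → [2, 3, 4, 16, 5, 12, 11, 13, 8, 10, 14]
data[mid]=16>5: swap data[3],data[9]; hi=8 → [2, 3, 4, 10, 5, 12, 11, 13, 8, 16, 14]
data[mid]=10>5: swap data[3],data[8]; hi=7 → [2, 3, 4, 8, 5, 12, 11, 13, 10, 16, 14]
data[mid]=8>5: swap data[3],data[7]; hi=6 → [2, 3, 4, 13, 5, 12, 11, 8, 10, 16, 14]
data[mid]=13>5: swap data[3],data[6]; hi=5 → [2, 3, 4, 11, 5, 12, 13, 8, 10, 16, 14]
data[mid]=11>5: swap data[3],data[5]; hi=4 → [2, 3, 4, 12, 5, 11, 13, 8, 10, 16, 14]
data[mid]=12>5: swap data[3],data[4]; hi=3 → [2, 3, 4, 5, 12, 11, 13, 8, 10, 16, 14]
data[mid]=5=5: mid=4
end: lo=3, hi=3; data = [2, 3, 4, 5, 12, 11, 13, 8, 10, 16, 14]

[2, 3, 4, 5, 12, 11, 13, 8, 10, 16, 14]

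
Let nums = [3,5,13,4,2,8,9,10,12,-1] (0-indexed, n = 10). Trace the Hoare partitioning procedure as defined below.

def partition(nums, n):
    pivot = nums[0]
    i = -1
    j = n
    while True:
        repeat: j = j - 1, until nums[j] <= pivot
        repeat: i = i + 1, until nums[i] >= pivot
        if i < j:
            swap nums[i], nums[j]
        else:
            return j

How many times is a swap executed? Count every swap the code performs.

2

pivot = nums[0] = 3; i = -1, j = 10
j→9 (nums[9]=-1≤3), i→0 (nums[0]=3≥3); i<j, swap → [-1,5,13,4,2,8,9,10,12,3]
j→4 (nums[4]=2≤3), i→1 (nums[1]=5≥3); i<j, swap → [-1,2,13,4,5,8,9,10,12,3]
j→1, i→2; i≥j, return j=1. nums = [-1,2,13,4,5,8,9,10,12,3]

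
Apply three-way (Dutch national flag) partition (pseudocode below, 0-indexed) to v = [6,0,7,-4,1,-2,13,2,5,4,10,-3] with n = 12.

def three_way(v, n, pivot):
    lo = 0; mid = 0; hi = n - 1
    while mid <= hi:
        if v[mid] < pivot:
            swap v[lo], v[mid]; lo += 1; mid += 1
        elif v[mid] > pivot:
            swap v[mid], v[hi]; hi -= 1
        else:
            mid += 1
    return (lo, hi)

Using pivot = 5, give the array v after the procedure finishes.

[-3,0,4,-4,1,-2,2,5,13,10,7,6]

pivot = 5; lo=0, mid=0, hi=11
v[mid]=6>5: swap v[0],v[11]; hi=10 → [-3,0,7,-4,1,-2,13,2,5,4,10,6]
v[mid]=-3<5: swap v[0],v[0]; lo=1,mid=1 → [-3,0,7,-4,1,-2,13,2,5,4,10,6]
v[mid]=0<5: swap v[1],v[1]; lo=2,mid=2 → [-3,0,7,-4,1,-2,13,2,5,4,10,6]
v[mid]=7>5: swap v[2],v[10]; hi=9 → [-3,0,10,-4,1,-2,13,2,5,4,7,6]
v[mid]=10>5: swap v[2],v[9]; hi=8 → [-3,0,4,-4,1,-2,13,2,5,10,7,6]
v[mid]=4<5: swap v[2],v[2]; lo=3,mid=3 → [-3,0,4,-4,1,-2,13,2,5,10,7,6]
v[mid]=-4<5: swap v[3],v[3]; lo=4,mid=4 → [-3,0,4,-4,1,-2,13,2,5,10,7,6]
v[mid]=1<5: swap v[4],v[4]; lo=5,mid=5 → [-3,0,4,-4,1,-2,13,2,5,10,7,6]
v[mid]=-2<5: swap v[5],v[5]; lo=6,mid=6 → [-3,0,4,-4,1,-2,13,2,5,10,7,6]
v[mid]=13>5: swap v[6],v[8]; hi=7 → [-3,0,4,-4,1,-2,5,2,13,10,7,6]
v[mid]=5=5: mid=7
v[mid]=2<5: swap v[6],v[7]; lo=7,mid=8 → [-3,0,4,-4,1,-2,2,5,13,10,7,6]
end: lo=7, hi=7; v = [-3,0,4,-4,1,-2,2,5,13,10,7,6]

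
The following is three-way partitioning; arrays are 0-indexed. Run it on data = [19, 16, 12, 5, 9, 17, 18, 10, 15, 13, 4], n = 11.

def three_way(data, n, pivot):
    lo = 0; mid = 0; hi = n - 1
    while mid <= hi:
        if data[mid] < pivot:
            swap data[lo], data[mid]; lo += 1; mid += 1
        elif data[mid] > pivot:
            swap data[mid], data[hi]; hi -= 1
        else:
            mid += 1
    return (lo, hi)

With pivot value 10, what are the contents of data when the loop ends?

pivot = 10; lo=0, mid=0, hi=10
data[mid]=19>10: swap data[0],data[10]; hi=9 → [4, 16, 12, 5, 9, 17, 18, 10, 15, 13, 19]
data[mid]=4<10: swap data[0],data[0]; lo=1,mid=1 → [4, 16, 12, 5, 9, 17, 18, 10, 15, 13, 19]
data[mid]=16>10: swap data[1],data[9]; hi=8 → [4, 13, 12, 5, 9, 17, 18, 10, 15, 16, 19]
data[mid]=13>10: swap data[1],data[8]; hi=7 → [4, 15, 12, 5, 9, 17, 18, 10, 13, 16, 19]
data[mid]=15>10: swap data[1],data[7]; hi=6 → [4, 10, 12, 5, 9, 17, 18, 15, 13, 16, 19]
data[mid]=10=10: mid=2
data[mid]=12>10: swap data[2],data[6]; hi=5 → [4, 10, 18, 5, 9, 17, 12, 15, 13, 16, 19]
data[mid]=18>10: swap data[2],data[5]; hi=4 → [4, 10, 17, 5, 9, 18, 12, 15, 13, 16, 19]
data[mid]=17>10: swap data[2],data[4]; hi=3 → [4, 10, 9, 5, 17, 18, 12, 15, 13, 16, 19]
data[mid]=9<10: swap data[1],data[2]; lo=2,mid=3 → [4, 9, 10, 5, 17, 18, 12, 15, 13, 16, 19]
data[mid]=5<10: swap data[2],data[3]; lo=3,mid=4 → [4, 9, 5, 10, 17, 18, 12, 15, 13, 16, 19]
end: lo=3, hi=3; data = [4, 9, 5, 10, 17, 18, 12, 15, 13, 16, 19]

[4, 9, 5, 10, 17, 18, 12, 15, 13, 16, 19]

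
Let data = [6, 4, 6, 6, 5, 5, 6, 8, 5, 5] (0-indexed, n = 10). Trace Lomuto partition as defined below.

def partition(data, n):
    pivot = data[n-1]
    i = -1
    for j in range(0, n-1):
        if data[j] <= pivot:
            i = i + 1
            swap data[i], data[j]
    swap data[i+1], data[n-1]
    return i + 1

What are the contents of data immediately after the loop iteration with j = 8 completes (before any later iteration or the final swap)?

pivot=5, i=-1
j=0: 6>5, skip
j=1: 4≤5, i=0, swap(0,1) ⇒ [4, 6, 6, 6, 5, 5, 6, 8, 5, 5]
j=2: 6>5, skip
j=3: 6>5, skip
j=4: 5≤5, i=1, swap(1,4) ⇒ [4, 5, 6, 6, 6, 5, 6, 8, 5, 5]
j=5: 5≤5, i=2, swap(2,5) ⇒ [4, 5, 5, 6, 6, 6, 6, 8, 5, 5]
j=6: 6>5, skip
j=7: 8>5, skip
j=8: 5≤5, i=3, swap(3,8) ⇒ [4, 5, 5, 5, 6, 6, 6, 8, 6, 5]
(after j=8) data = [4, 5, 5, 5, 6, 6, 6, 8, 6, 5]

[4, 5, 5, 5, 6, 6, 6, 8, 6, 5]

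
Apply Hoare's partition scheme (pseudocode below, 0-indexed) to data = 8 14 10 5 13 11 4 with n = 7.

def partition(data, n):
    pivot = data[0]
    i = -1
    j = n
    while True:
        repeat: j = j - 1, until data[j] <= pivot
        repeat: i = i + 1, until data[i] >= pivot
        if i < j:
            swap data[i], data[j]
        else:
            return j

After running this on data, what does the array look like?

pivot = data[0] = 8; i = -1, j = 7
j→6 (data[6]=4≤8), i→0 (data[0]=8≥8); i<j, swap → 4 14 10 5 13 11 8
j→3 (data[3]=5≤8), i→1 (data[1]=14≥8); i<j, swap → 4 5 10 14 13 11 8
j→1, i→2; i≥j, return j=1. data = 4 5 10 14 13 11 8

4 5 10 14 13 11 8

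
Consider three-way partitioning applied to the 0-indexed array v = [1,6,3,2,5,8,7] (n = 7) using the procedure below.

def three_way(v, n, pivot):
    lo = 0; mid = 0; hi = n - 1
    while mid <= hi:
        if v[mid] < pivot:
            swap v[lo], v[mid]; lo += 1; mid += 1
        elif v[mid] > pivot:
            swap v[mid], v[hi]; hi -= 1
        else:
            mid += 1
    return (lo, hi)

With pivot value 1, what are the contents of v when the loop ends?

[1,3,2,5,8,7,6]

lo=0 mid=0 hi=6
1=1: mid=1
6>1: swap(1,6), hi=5 ⇒ [1,7,3,2,5,8,6]
7>1: swap(1,5), hi=4 ⇒ [1,8,3,2,5,7,6]
8>1: swap(1,4), hi=3 ⇒ [1,5,3,2,8,7,6]
5>1: swap(1,3), hi=2 ⇒ [1,2,3,5,8,7,6]
2>1: swap(1,2), hi=1 ⇒ [1,3,2,5,8,7,6]
3>1: swap(1,1), hi=0 ⇒ [1,3,2,5,8,7,6]
done. lo=0 hi=0; v=[1,3,2,5,8,7,6]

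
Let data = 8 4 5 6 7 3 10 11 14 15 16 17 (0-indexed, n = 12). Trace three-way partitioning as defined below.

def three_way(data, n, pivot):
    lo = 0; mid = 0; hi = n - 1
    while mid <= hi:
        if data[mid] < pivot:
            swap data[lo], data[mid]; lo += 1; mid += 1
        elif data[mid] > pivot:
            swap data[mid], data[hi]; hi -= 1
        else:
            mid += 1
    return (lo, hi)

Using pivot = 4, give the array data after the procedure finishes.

lo=0 mid=0 hi=11
8>4: swap(0,11), hi=10 ⇒ 17 4 5 6 7 3 10 11 14 15 16 8
17>4: swap(0,10), hi=9 ⇒ 16 4 5 6 7 3 10 11 14 15 17 8
16>4: swap(0,9), hi=8 ⇒ 15 4 5 6 7 3 10 11 14 16 17 8
15>4: swap(0,8), hi=7 ⇒ 14 4 5 6 7 3 10 11 15 16 17 8
14>4: swap(0,7), hi=6 ⇒ 11 4 5 6 7 3 10 14 15 16 17 8
11>4: swap(0,6), hi=5 ⇒ 10 4 5 6 7 3 11 14 15 16 17 8
10>4: swap(0,5), hi=4 ⇒ 3 4 5 6 7 10 11 14 15 16 17 8
3<4: swap(0,0), lo=1 mid=1 ⇒ 3 4 5 6 7 10 11 14 15 16 17 8
4=4: mid=2
5>4: swap(2,4), hi=3 ⇒ 3 4 7 6 5 10 11 14 15 16 17 8
7>4: swap(2,3), hi=2 ⇒ 3 4 6 7 5 10 11 14 15 16 17 8
6>4: swap(2,2), hi=1 ⇒ 3 4 6 7 5 10 11 14 15 16 17 8
done. lo=1 hi=1; data=3 4 6 7 5 10 11 14 15 16 17 8

3 4 6 7 5 10 11 14 15 16 17 8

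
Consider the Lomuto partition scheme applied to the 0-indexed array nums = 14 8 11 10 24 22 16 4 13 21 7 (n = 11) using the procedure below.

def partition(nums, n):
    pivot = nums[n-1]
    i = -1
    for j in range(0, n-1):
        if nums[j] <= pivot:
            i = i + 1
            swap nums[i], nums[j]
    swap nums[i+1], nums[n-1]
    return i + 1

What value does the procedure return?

pivot = nums[10] = 7; i = -1
j=0: nums[0]=14 > 7 → no swap
j=1: nums[1]=8 > 7 → no swap
j=2: nums[2]=11 > 7 → no swap
j=3: nums[3]=10 > 7 → no swap
j=4: nums[4]=24 > 7 → no swap
j=5: nums[5]=22 > 7 → no swap
j=6: nums[6]=16 > 7 → no swap
j=7: nums[7]=4 ≤ 7 → i=0, swap nums[0],nums[7] → 4 8 11 10 24 22 16 14 13 21 7
j=8: nums[8]=13 > 7 → no swap
j=9: nums[9]=21 > 7 → no swap
final swap nums[1],nums[10] → 4 7 11 10 24 22 16 14 13 21 8; return 1

1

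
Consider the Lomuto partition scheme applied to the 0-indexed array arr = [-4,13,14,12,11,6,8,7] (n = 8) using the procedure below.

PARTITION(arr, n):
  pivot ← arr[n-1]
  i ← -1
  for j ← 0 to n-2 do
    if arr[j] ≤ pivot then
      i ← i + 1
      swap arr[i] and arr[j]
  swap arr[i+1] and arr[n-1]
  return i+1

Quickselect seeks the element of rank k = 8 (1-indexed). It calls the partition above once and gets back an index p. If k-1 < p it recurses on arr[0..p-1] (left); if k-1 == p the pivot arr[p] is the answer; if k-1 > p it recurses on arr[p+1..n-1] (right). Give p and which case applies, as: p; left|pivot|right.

2; right

pivot=7, i=-1
j=0: -4≤7, i=0, swap(0,0) ⇒ [-4,13,14,12,11,6,8,7]
j=1: 13>7, skip
j=2: 14>7, skip
j=3: 12>7, skip
j=4: 11>7, skip
j=5: 6≤7, i=1, swap(1,5) ⇒ [-4,6,14,12,11,13,8,7]
j=6: 8>7, skip
swap(2,7) ⇒ [-4,6,7,12,11,13,8,14]; return 2
p = 2; k-1 = 7 > 2 ⇒ right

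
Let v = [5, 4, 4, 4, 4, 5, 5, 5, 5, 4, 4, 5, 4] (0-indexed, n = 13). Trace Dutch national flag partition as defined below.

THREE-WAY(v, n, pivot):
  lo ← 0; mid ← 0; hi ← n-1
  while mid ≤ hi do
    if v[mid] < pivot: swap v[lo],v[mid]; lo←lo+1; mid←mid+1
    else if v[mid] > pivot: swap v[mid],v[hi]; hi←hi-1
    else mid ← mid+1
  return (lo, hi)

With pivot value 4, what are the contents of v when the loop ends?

pivot = 4; lo=0, mid=0, hi=12
v[mid]=5>4: swap v[0],v[12]; hi=11 → [4, 4, 4, 4, 4, 5, 5, 5, 5, 4, 4, 5, 5]
v[mid]=4=4: mid=1
v[mid]=4=4: mid=2
v[mid]=4=4: mid=3
v[mid]=4=4: mid=4
v[mid]=4=4: mid=5
v[mid]=5>4: swap v[5],v[11]; hi=10 → [4, 4, 4, 4, 4, 5, 5, 5, 5, 4, 4, 5, 5]
v[mid]=5>4: swap v[5],v[10]; hi=9 → [4, 4, 4, 4, 4, 4, 5, 5, 5, 4, 5, 5, 5]
v[mid]=4=4: mid=6
v[mid]=5>4: swap v[6],v[9]; hi=8 → [4, 4, 4, 4, 4, 4, 4, 5, 5, 5, 5, 5, 5]
v[mid]=4=4: mid=7
v[mid]=5>4: swap v[7],v[8]; hi=7 → [4, 4, 4, 4, 4, 4, 4, 5, 5, 5, 5, 5, 5]
v[mid]=5>4: swap v[7],v[7]; hi=6 → [4, 4, 4, 4, 4, 4, 4, 5, 5, 5, 5, 5, 5]
end: lo=0, hi=6; v = [4, 4, 4, 4, 4, 4, 4, 5, 5, 5, 5, 5, 5]

[4, 4, 4, 4, 4, 4, 4, 5, 5, 5, 5, 5, 5]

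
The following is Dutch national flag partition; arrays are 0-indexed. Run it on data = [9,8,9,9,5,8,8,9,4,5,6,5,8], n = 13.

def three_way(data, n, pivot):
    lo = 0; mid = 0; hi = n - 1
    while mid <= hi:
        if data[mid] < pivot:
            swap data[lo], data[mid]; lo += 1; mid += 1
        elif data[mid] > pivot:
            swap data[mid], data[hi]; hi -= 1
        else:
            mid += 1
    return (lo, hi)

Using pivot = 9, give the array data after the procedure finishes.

[8,5,8,8,4,5,6,5,8,9,9,9,9]

lo=0 mid=0 hi=12
9=9: mid=1
8<9: swap(0,1), lo=1 mid=2 ⇒ [8,9,9,9,5,8,8,9,4,5,6,5,8]
9=9: mid=3
9=9: mid=4
5<9: swap(1,4), lo=2 mid=5 ⇒ [8,5,9,9,9,8,8,9,4,5,6,5,8]
8<9: swap(2,5), lo=3 mid=6 ⇒ [8,5,8,9,9,9,8,9,4,5,6,5,8]
8<9: swap(3,6), lo=4 mid=7 ⇒ [8,5,8,8,9,9,9,9,4,5,6,5,8]
9=9: mid=8
4<9: swap(4,8), lo=5 mid=9 ⇒ [8,5,8,8,4,9,9,9,9,5,6,5,8]
5<9: swap(5,9), lo=6 mid=10 ⇒ [8,5,8,8,4,5,9,9,9,9,6,5,8]
6<9: swap(6,10), lo=7 mid=11 ⇒ [8,5,8,8,4,5,6,9,9,9,9,5,8]
5<9: swap(7,11), lo=8 mid=12 ⇒ [8,5,8,8,4,5,6,5,9,9,9,9,8]
8<9: swap(8,12), lo=9 mid=13 ⇒ [8,5,8,8,4,5,6,5,8,9,9,9,9]
done. lo=9 hi=12; data=[8,5,8,8,4,5,6,5,8,9,9,9,9]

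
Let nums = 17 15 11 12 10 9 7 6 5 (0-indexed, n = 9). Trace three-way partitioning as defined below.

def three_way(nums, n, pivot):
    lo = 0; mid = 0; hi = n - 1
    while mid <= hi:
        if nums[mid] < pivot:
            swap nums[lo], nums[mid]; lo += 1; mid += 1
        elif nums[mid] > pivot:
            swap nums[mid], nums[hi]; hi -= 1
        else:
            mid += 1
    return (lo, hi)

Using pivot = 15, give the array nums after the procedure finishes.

5 11 12 10 9 7 6 15 17

lo=0 mid=0 hi=8
17>15: swap(0,8), hi=7 ⇒ 5 15 11 12 10 9 7 6 17
5<15: swap(0,0), lo=1 mid=1 ⇒ 5 15 11 12 10 9 7 6 17
15=15: mid=2
11<15: swap(1,2), lo=2 mid=3 ⇒ 5 11 15 12 10 9 7 6 17
12<15: swap(2,3), lo=3 mid=4 ⇒ 5 11 12 15 10 9 7 6 17
10<15: swap(3,4), lo=4 mid=5 ⇒ 5 11 12 10 15 9 7 6 17
9<15: swap(4,5), lo=5 mid=6 ⇒ 5 11 12 10 9 15 7 6 17
7<15: swap(5,6), lo=6 mid=7 ⇒ 5 11 12 10 9 7 15 6 17
6<15: swap(6,7), lo=7 mid=8 ⇒ 5 11 12 10 9 7 6 15 17
done. lo=7 hi=7; nums=5 11 12 10 9 7 6 15 17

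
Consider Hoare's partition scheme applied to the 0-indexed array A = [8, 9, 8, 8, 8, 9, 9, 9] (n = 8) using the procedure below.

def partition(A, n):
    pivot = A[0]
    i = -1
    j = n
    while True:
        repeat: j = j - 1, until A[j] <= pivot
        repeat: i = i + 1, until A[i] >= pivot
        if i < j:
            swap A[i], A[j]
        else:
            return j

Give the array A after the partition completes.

[8, 8, 8, 9, 8, 9, 9, 9]

pivot = A[0] = 8; i = -1, j = 8
j→4 (A[4]=8≤8), i→0 (A[0]=8≥8); i<j, swap → [8, 9, 8, 8, 8, 9, 9, 9]
j→3 (A[3]=8≤8), i→1 (A[1]=9≥8); i<j, swap → [8, 8, 8, 9, 8, 9, 9, 9]
j→2, i→2; i≥j, return j=2. A = [8, 8, 8, 9, 8, 9, 9, 9]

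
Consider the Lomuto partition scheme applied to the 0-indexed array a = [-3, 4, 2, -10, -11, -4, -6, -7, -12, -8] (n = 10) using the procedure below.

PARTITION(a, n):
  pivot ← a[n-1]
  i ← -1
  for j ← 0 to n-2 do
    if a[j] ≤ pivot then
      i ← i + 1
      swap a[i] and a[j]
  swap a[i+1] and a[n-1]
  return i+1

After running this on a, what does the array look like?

[-10, -11, -12, -8, 4, -4, -6, -7, 2, -3]

pivot = a[9] = -8; i = -1
j=0: a[0]=-3 > -8 → no swap
j=1: a[1]=4 > -8 → no swap
j=2: a[2]=2 > -8 → no swap
j=3: a[3]=-10 ≤ -8 → i=0, swap a[0],a[3] → [-10, 4, 2, -3, -11, -4, -6, -7, -12, -8]
j=4: a[4]=-11 ≤ -8 → i=1, swap a[1],a[4] → [-10, -11, 2, -3, 4, -4, -6, -7, -12, -8]
j=5: a[5]=-4 > -8 → no swap
j=6: a[6]=-6 > -8 → no swap
j=7: a[7]=-7 > -8 → no swap
j=8: a[8]=-12 ≤ -8 → i=2, swap a[2],a[8] → [-10, -11, -12, -3, 4, -4, -6, -7, 2, -8]
final swap a[3],a[9] → [-10, -11, -12, -8, 4, -4, -6, -7, 2, -3]; return 3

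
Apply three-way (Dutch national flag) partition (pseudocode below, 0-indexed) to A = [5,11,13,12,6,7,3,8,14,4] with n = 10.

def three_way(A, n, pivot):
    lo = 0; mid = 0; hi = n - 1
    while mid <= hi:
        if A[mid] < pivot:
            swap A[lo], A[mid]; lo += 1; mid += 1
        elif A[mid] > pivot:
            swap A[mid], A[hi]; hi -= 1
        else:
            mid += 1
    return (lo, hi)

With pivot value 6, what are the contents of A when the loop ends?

[5,4,3,6,7,12,8,14,13,11]

pivot = 6; lo=0, mid=0, hi=9
A[mid]=5<6: swap A[0],A[0]; lo=1,mid=1 → [5,11,13,12,6,7,3,8,14,4]
A[mid]=11>6: swap A[1],A[9]; hi=8 → [5,4,13,12,6,7,3,8,14,11]
A[mid]=4<6: swap A[1],A[1]; lo=2,mid=2 → [5,4,13,12,6,7,3,8,14,11]
A[mid]=13>6: swap A[2],A[8]; hi=7 → [5,4,14,12,6,7,3,8,13,11]
A[mid]=14>6: swap A[2],A[7]; hi=6 → [5,4,8,12,6,7,3,14,13,11]
A[mid]=8>6: swap A[2],A[6]; hi=5 → [5,4,3,12,6,7,8,14,13,11]
A[mid]=3<6: swap A[2],A[2]; lo=3,mid=3 → [5,4,3,12,6,7,8,14,13,11]
A[mid]=12>6: swap A[3],A[5]; hi=4 → [5,4,3,7,6,12,8,14,13,11]
A[mid]=7>6: swap A[3],A[4]; hi=3 → [5,4,3,6,7,12,8,14,13,11]
A[mid]=6=6: mid=4
end: lo=3, hi=3; A = [5,4,3,6,7,12,8,14,13,11]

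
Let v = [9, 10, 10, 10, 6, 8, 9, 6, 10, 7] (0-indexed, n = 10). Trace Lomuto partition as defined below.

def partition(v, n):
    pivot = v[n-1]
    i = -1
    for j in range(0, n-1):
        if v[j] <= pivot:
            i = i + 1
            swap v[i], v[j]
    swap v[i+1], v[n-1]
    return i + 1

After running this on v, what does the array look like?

pivot = v[9] = 7; i = -1
j=0: v[0]=9 > 7 → no swap
j=1: v[1]=10 > 7 → no swap
j=2: v[2]=10 > 7 → no swap
j=3: v[3]=10 > 7 → no swap
j=4: v[4]=6 ≤ 7 → i=0, swap v[0],v[4] → [6, 10, 10, 10, 9, 8, 9, 6, 10, 7]
j=5: v[5]=8 > 7 → no swap
j=6: v[6]=9 > 7 → no swap
j=7: v[7]=6 ≤ 7 → i=1, swap v[1],v[7] → [6, 6, 10, 10, 9, 8, 9, 10, 10, 7]
j=8: v[8]=10 > 7 → no swap
final swap v[2],v[9] → [6, 6, 7, 10, 9, 8, 9, 10, 10, 10]; return 2

[6, 6, 7, 10, 9, 8, 9, 10, 10, 10]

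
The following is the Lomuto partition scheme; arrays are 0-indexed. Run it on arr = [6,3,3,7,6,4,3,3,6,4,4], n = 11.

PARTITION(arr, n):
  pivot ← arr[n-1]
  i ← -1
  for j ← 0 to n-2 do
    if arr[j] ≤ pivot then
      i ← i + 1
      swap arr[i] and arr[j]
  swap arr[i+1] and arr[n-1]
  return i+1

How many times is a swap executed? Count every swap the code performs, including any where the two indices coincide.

pivot = arr[10] = 4; i = -1
j=0: arr[0]=6 > 4 → no swap
j=1: arr[1]=3 ≤ 4 → i=0, swap arr[0],arr[1] → [3,6,3,7,6,4,3,3,6,4,4]
j=2: arr[2]=3 ≤ 4 → i=1, swap arr[1],arr[2] → [3,3,6,7,6,4,3,3,6,4,4]
j=3: arr[3]=7 > 4 → no swap
j=4: arr[4]=6 > 4 → no swap
j=5: arr[5]=4 ≤ 4 → i=2, swap arr[2],arr[5] → [3,3,4,7,6,6,3,3,6,4,4]
j=6: arr[6]=3 ≤ 4 → i=3, swap arr[3],arr[6] → [3,3,4,3,6,6,7,3,6,4,4]
j=7: arr[7]=3 ≤ 4 → i=4, swap arr[4],arr[7] → [3,3,4,3,3,6,7,6,6,4,4]
j=8: arr[8]=6 > 4 → no swap
j=9: arr[9]=4 ≤ 4 → i=5, swap arr[5],arr[9] → [3,3,4,3,3,4,7,6,6,6,4]
final swap arr[6],arr[10] → [3,3,4,3,3,4,4,6,6,6,7]; return 6

7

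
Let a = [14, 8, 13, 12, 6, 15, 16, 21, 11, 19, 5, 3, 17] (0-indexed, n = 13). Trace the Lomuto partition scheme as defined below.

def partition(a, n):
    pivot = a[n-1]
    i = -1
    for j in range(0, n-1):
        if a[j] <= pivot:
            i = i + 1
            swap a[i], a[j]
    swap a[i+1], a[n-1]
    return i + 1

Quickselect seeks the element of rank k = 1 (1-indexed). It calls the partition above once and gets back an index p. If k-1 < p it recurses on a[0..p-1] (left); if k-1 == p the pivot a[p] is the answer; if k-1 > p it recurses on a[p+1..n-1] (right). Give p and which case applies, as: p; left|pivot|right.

pivot=17, i=-1
j=0: 14≤17, i=0, swap(0,0) ⇒ [14, 8, 13, 12, 6, 15, 16, 21, 11, 19, 5, 3, 17]
j=1: 8≤17, i=1, swap(1,1) ⇒ [14, 8, 13, 12, 6, 15, 16, 21, 11, 19, 5, 3, 17]
j=2: 13≤17, i=2, swap(2,2) ⇒ [14, 8, 13, 12, 6, 15, 16, 21, 11, 19, 5, 3, 17]
j=3: 12≤17, i=3, swap(3,3) ⇒ [14, 8, 13, 12, 6, 15, 16, 21, 11, 19, 5, 3, 17]
j=4: 6≤17, i=4, swap(4,4) ⇒ [14, 8, 13, 12, 6, 15, 16, 21, 11, 19, 5, 3, 17]
j=5: 15≤17, i=5, swap(5,5) ⇒ [14, 8, 13, 12, 6, 15, 16, 21, 11, 19, 5, 3, 17]
j=6: 16≤17, i=6, swap(6,6) ⇒ [14, 8, 13, 12, 6, 15, 16, 21, 11, 19, 5, 3, 17]
j=7: 21>17, skip
j=8: 11≤17, i=7, swap(7,8) ⇒ [14, 8, 13, 12, 6, 15, 16, 11, 21, 19, 5, 3, 17]
j=9: 19>17, skip
j=10: 5≤17, i=8, swap(8,10) ⇒ [14, 8, 13, 12, 6, 15, 16, 11, 5, 19, 21, 3, 17]
j=11: 3≤17, i=9, swap(9,11) ⇒ [14, 8, 13, 12, 6, 15, 16, 11, 5, 3, 21, 19, 17]
swap(10,12) ⇒ [14, 8, 13, 12, 6, 15, 16, 11, 5, 3, 17, 19, 21]; return 10
p = 10; k-1 = 0 < 10 ⇒ left

10; left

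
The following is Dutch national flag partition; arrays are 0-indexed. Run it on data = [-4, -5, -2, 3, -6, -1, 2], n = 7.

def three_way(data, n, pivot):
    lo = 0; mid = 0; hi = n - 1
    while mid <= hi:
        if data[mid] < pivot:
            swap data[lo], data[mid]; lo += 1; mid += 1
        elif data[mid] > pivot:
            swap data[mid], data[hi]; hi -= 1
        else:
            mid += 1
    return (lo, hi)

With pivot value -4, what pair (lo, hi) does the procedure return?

(2, 2)

pivot = -4; lo=0, mid=0, hi=6
data[mid]=-4=-4: mid=1
data[mid]=-5<-4: swap data[0],data[1]; lo=1,mid=2 → [-5, -4, -2, 3, -6, -1, 2]
data[mid]=-2>-4: swap data[2],data[6]; hi=5 → [-5, -4, 2, 3, -6, -1, -2]
data[mid]=2>-4: swap data[2],data[5]; hi=4 → [-5, -4, -1, 3, -6, 2, -2]
data[mid]=-1>-4: swap data[2],data[4]; hi=3 → [-5, -4, -6, 3, -1, 2, -2]
data[mid]=-6<-4: swap data[1],data[2]; lo=2,mid=3 → [-5, -6, -4, 3, -1, 2, -2]
data[mid]=3>-4: swap data[3],data[3]; hi=2 → [-5, -6, -4, 3, -1, 2, -2]
end: lo=2, hi=2; data = [-5, -6, -4, 3, -1, 2, -2]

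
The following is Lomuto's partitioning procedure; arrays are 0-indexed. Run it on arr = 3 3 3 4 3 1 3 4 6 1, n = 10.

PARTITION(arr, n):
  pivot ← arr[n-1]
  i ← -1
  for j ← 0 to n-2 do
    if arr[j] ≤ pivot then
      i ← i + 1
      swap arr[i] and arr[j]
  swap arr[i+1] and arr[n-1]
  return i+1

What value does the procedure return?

1

pivot = arr[9] = 1; i = -1
j=0: arr[0]=3 > 1 → no swap
j=1: arr[1]=3 > 1 → no swap
j=2: arr[2]=3 > 1 → no swap
j=3: arr[3]=4 > 1 → no swap
j=4: arr[4]=3 > 1 → no swap
j=5: arr[5]=1 ≤ 1 → i=0, swap arr[0],arr[5] → 1 3 3 4 3 3 3 4 6 1
j=6: arr[6]=3 > 1 → no swap
j=7: arr[7]=4 > 1 → no swap
j=8: arr[8]=6 > 1 → no swap
final swap arr[1],arr[9] → 1 1 3 4 3 3 3 4 6 3; return 1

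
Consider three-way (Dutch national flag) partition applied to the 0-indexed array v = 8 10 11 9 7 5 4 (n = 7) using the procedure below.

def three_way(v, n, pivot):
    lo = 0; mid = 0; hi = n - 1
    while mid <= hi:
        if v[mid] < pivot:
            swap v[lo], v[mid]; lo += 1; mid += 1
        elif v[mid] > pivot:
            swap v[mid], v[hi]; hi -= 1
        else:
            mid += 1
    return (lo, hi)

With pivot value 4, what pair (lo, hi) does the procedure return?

(0, 0)

pivot = 4; lo=0, mid=0, hi=6
v[mid]=8>4: swap v[0],v[6]; hi=5 → 4 10 11 9 7 5 8
v[mid]=4=4: mid=1
v[mid]=10>4: swap v[1],v[5]; hi=4 → 4 5 11 9 7 10 8
v[mid]=5>4: swap v[1],v[4]; hi=3 → 4 7 11 9 5 10 8
v[mid]=7>4: swap v[1],v[3]; hi=2 → 4 9 11 7 5 10 8
v[mid]=9>4: swap v[1],v[2]; hi=1 → 4 11 9 7 5 10 8
v[mid]=11>4: swap v[1],v[1]; hi=0 → 4 11 9 7 5 10 8
end: lo=0, hi=0; v = 4 11 9 7 5 10 8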